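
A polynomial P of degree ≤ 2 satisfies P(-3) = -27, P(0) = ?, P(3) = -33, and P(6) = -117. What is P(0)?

-3

The 3 known points determine the degree-2 polynomial uniquely.
Write P(u) = au^2 + bu + c. Substituting each data point gives a linear system:
  9a - 3b + c = -27
  9a + 3b + c = -33
  36a + 6b + c = -117
Solving the system yields a = -3, b = -1, c = -3.
So P(u) = -3u^2 - u - 3.
Then P(0) = -3.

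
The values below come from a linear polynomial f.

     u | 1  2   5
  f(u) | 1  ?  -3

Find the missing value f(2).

The 2 known points determine the degree-1 polynomial uniquely.
Write f(u) = au + b. Substituting each data point gives a linear system:
  a + b = 1
  5a + b = -3
Solving the system yields a = -1, b = 2.
So f(u) = -u + 2.
Then f(2) = 0.

0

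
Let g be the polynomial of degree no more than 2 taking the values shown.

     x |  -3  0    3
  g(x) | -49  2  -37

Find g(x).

Write g(x) = ax^2 + bx + c. Substituting each data point gives a linear system:
  9a - 3b + c = -49
  c = 2
  9a + 3b + c = -37
Solving the system yields a = -5, b = 2, c = 2.
So g(x) = -5x^2 + 2x + 2.
Check: g(-3) = -49. ✓

g(x) = -5x^2 + 2x + 2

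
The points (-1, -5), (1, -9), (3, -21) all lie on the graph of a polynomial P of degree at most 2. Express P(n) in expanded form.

P(n) = -n^2 - 2n - 6

Write P(n) = an^2 + bn + c. Substituting each data point gives a linear system:
  a - b + c = -5
  a + b + c = -9
  9a + 3b + c = -21
Solving the system yields a = -1, b = -2, c = -6.
So P(n) = -n^2 - 2n - 6.
Check: P(1) = -9. ✓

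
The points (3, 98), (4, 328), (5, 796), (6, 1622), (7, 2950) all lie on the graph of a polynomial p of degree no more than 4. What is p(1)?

-8

Using the Lagrange interpolation formula with nodes 3, 4, 5, 6, 7:
  L_0(t) = (t - 4)(t - 5)(t - 6)(t - 7) / 24
  L_1(t) = (t - 3)(t - 5)(t - 6)(t - 7) / -6
  L_2(t) = (t - 3)(t - 4)(t - 6)(t - 7) / 4
  L_3(t) = (t - 3)(t - 4)(t - 5)(t - 7) / -6
  L_4(t) = (t - 3)(t - 4)(t - 5)(t - 6) / 24
Then p(t) = 98·L_0(t) + 328·L_1(t) + 796·L_2(t) + 1622·L_3(t) + 2950·L_4(t).
Expanding and collecting terms gives p(t) = t⁴ + 2t³ - 2t² - 5t - 4.
Evaluating at t = 1: p(1) = -8.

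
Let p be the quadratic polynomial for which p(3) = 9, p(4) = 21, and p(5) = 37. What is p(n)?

Using the Lagrange interpolation formula with nodes 3, 4, 5:
  L_0(n) = (n - 4)(n - 5) / 2
  L_1(n) = (n - 3)(n - 5) / -1
  L_2(n) = (n - 3)(n - 4) / 2
Then p(n) = 9·L_0(n) + 21·L_1(n) + 37·L_2(n).
Expanding and collecting terms gives p(n) = 2n^2 - 2n - 3.
Check: p(4) = 21. ✓

p(n) = 2n^2 - 2n - 3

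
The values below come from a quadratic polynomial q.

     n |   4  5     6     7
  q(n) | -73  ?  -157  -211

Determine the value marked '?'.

On equispaced nodes a degree-2 polynomial has vanishing third forward difference, so
  - q(4) + 3·q(5) - 3·q(6) + q(7) = 0.
Substituting the known values and solving for q(5):
  3·q(5) = -333
  q(5) = -111.

-111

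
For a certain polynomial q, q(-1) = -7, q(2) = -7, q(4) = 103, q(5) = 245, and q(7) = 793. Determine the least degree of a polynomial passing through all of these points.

Divided differences on the nodes -1, 2, 4, 5, 7:
  order 0: -7  -7  103  245  793
  order 1: 0  55  142  274
  order 2: 11  29  44
  order 3: 3  3
  order 4: 0
The order-3 divided differences are all 3 (nonzero) and every higher order vanishes, so the data lies on a polynomial of degree exactly 3.

3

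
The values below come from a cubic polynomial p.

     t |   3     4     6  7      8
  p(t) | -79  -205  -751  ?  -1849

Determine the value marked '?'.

-1219

The 4 known points determine the degree-3 polynomial uniquely.
Write p(t) = at^3 + bt^2 + ct + d. Substituting each data point gives a linear system:
  27a + 9b + 3c + d = -79
  64a + 16b + 4c + d = -205
  216a + 36b + 6c + d = -751
  512a + 64b + 8c + d = -1849
Solving the system yields a = -4, b = 3, c = 1, d = -1.
So p(t) = -4t^3 + 3t^2 + t - 1.
Then p(7) = -1219.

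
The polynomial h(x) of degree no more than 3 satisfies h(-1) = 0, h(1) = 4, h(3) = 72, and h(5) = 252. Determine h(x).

Write h(x) = ax^3 + bx^2 + cx + d. Substituting each data point gives a linear system:
  -a + b - c + d = 0
  a + b + c + d = 4
  27a + 9b + 3c + d = 72
  125a + 25b + 5c + d = 252
Solving the system yields a = 1, b = 5, c = 1, d = -3.
So h(x) = x^3 + 5x^2 + x - 3.
Check: h(1) = 4. ✓

h(x) = x^3 + 5x^2 + x - 3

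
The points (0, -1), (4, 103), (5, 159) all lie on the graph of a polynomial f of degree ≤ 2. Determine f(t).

f(t) = 6t^2 + 2t - 1

Using the Lagrange interpolation formula with nodes 0, 4, 5:
  L_0(t) = (t - 4)(t - 5) / 20
  L_1(t) = t(t - 5) / -4
  L_2(t) = t(t - 4) / 5
Then f(t) = -1·L_0(t) + 103·L_1(t) + 159·L_2(t).
Expanding and collecting terms gives f(t) = 6t^2 + 2t - 1.
Check: f(5) = 159. ✓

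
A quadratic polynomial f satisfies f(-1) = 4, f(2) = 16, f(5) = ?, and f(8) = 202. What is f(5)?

82

The 3 known points determine the degree-2 polynomial uniquely.
Write f(t) = at^2 + bt + c. Substituting each data point gives a linear system:
  a - b + c = 4
  4a + 2b + c = 16
  64a + 8b + c = 202
Solving the system yields a = 3, b = 1, c = 2.
So f(t) = 3t² + t + 2.
Then f(5) = 82.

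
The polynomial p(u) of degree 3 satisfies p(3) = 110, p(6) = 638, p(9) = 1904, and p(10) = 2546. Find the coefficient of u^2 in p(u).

5

Write p(u) = au^3 + bu^2 + cu + d. Substituting each data point gives a linear system:
  27a + 9b + 3c + d = 110
  216a + 36b + 6c + d = 638
  729a + 81b + 9c + d = 1904
  1000a + 100b + 10c + d = 2546
Solving the system yields a = 2, b = 5, c = 5, d = -4.
So p(u) = 2u^3 + 5u^2 + 5u - 4.
The coefficient of u^2 is 5.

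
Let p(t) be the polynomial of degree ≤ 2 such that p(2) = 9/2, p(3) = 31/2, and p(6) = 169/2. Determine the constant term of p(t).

1/2

Write p(t) = at^2 + bt + c. Substituting each data point gives a linear system:
  4a + 2b + c = 9/2
  9a + 3b + c = 31/2
  36a + 6b + c = 169/2
Solving the system yields a = 3, b = -4, c = 1/2.
So p(t) = 3t² - 4t + 1/2.
The constant term is 1/2.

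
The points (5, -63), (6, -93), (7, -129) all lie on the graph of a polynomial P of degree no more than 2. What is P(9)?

-219

Using the Lagrange interpolation formula with nodes 5, 6, 7:
  L_0(n) = (n - 6)(n - 7) / 2
  L_1(n) = (n - 5)(n - 7) / -1
  L_2(n) = (n - 5)(n - 6) / 2
Then P(n) = -63·L_0(n) - 93·L_1(n) - 129·L_2(n).
Expanding and collecting terms gives P(n) = -3n^2 + 3n - 3.
Evaluating at n = 9: P(9) = -219.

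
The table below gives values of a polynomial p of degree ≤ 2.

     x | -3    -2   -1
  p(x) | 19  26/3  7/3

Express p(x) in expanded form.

Using the Lagrange interpolation formula with nodes -3, -2, -1:
  L_0(x) = (x + 2)(x + 1) / 2
  L_1(x) = (x + 3)(x + 1) / -1
  L_2(x) = (x + 3)(x + 2) / 2
Then p(x) = 19·L_0(x) + 26/3·L_1(x) + 7/3·L_2(x).
Expanding and collecting terms gives p(x) = 2x^2 - (1/3)x.
Check: p(-2) = 26/3. ✓

p(x) = 2x^2 - (1/3)x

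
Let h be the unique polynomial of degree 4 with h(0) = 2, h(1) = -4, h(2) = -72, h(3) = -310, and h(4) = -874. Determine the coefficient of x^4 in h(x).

Write h(x) = ax^4 + bx^3 + cx^2 + dx + e. Substituting each data point gives a linear system:
  e = 2
  a + b + c + d + e = -4
  16a + 8b + 4c + 2d + e = -72
  81a + 27b + 9c + 3d + e = -310
  256a + 64b + 16c + 4d + e = -874
Solving the system yields a = -2, b = -6, c = 1, d = 1, e = 2.
So h(x) = -2x^4 - 6x^3 + x^2 + x + 2.
The leading coefficient is -2.

-2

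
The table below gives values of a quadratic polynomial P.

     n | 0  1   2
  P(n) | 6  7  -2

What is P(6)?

-138

Forward differences of the values at n = 0, 1, 2:
  P  : 6  7  -2
  Δ  : 1  -9
  Δ^2: -10
The second differences are constant, confirming degree 2.
Interpolating (Newton forward form) and evaluating at n = 6 gives P(6) = -138.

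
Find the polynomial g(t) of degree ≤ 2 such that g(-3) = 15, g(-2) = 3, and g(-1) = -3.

Write g(t) = at^2 + bt + c. Substituting each data point gives a linear system:
  9a - 3b + c = 15
  4a - 2b + c = 3
  a - b + c = -3
Solving the system yields a = 3, b = 3, c = -3.
So g(t) = 3t^2 + 3t - 3.
Check: g(-2) = 3. ✓

g(t) = 3t^2 + 3t - 3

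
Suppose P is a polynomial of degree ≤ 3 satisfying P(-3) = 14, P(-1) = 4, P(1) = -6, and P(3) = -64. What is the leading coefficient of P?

-1

Write P(n) = an^3 + bn^2 + cn + d. Substituting each data point gives a linear system:
  -27a + 9b - 3c + d = 14
  -a + b - c + d = 4
  a + b + c + d = -6
  27a + 9b + 3c + d = -64
Solving the system yields a = -1, b = -3, c = -4, d = 2.
So P(n) = -n³ - 3n² - 4n + 2.
The leading coefficient is -1.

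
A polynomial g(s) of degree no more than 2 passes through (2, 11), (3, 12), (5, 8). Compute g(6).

3

Using the Lagrange interpolation formula with nodes 2, 3, 5:
  L_0(s) = (s - 3)(s - 5) / 3
  L_1(s) = (s - 2)(s - 5) / -2
  L_2(s) = (s - 2)(s - 3) / 6
Then g(s) = 11·L_0(s) + 12·L_1(s) + 8·L_2(s).
Expanding and collecting terms gives g(s) = -s^2 + 6s + 3.
Evaluating at s = 6: g(6) = 3.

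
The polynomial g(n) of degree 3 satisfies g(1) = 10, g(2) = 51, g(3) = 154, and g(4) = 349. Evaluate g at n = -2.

Forward differences of the values at n = 1, 2, 3, 4:
  g  : 10  51  154  349
  Δ  : 41  103  195
  Δ^2: 62  92
  Δ^3: 30
The third differences are constant, confirming degree 3.
Interpolating (Newton forward form) and evaluating at n = -2 gives g(-2) = -41.

-41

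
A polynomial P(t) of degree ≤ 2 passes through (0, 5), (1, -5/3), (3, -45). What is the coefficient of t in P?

-5/3

Write P(t) = at^2 + bt + c. Substituting each data point gives a linear system:
  c = 5
  a + b + c = -5/3
  9a + 3b + c = -45
Solving the system yields a = -5, b = -5/3, c = 5.
So P(t) = -5t^2 - (5/3)t + 5.
The coefficient of t is -5/3.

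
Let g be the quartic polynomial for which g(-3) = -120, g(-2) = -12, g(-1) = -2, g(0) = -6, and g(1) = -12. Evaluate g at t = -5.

Using the Lagrange interpolation formula with nodes -3, -2, -1, 0, 1:
  L_0(t) = (t + 2)(t + 1)t(t - 1) / 24
  L_1(t) = (t + 3)(t + 1)t(t - 1) / -6
  L_2(t) = (t + 3)(t + 2)t(t - 1) / 4
  L_3(t) = (t + 3)(t + 2)(t + 1)(t - 1) / -6
  L_4(t) = (t + 3)(t + 2)(t + 1)t / 24
Then g(t) = -120·L_0(t) - 12·L_1(t) - 2·L_2(t) - 6·L_3(t) - 12·L_4(t).
Expanding and collecting terms gives g(t) = -3t^4 - 4t^3 + 2t^2 - t - 6.
Evaluating at t = -5: g(-5) = -1326.

-1326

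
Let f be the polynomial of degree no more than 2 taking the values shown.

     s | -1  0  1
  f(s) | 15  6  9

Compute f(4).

90

Write f(s) = as^2 + bs + c. Substituting each data point gives a linear system:
  a - b + c = 15
  c = 6
  a + b + c = 9
Solving the system yields a = 6, b = -3, c = 6.
So f(s) = 6s² - 3s + 6.
Then f(4) = 90.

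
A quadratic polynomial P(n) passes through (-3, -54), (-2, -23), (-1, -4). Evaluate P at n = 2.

Write P(n) = an^2 + bn + c. Substituting each data point gives a linear system:
  9a - 3b + c = -54
  4a - 2b + c = -23
  a - b + c = -4
Solving the system yields a = -6, b = 1, c = 3.
So P(n) = -6n^2 + n + 3.
Then P(2) = -19.

-19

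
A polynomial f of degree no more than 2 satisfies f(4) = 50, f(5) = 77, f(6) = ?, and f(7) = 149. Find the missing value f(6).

110

The 3 known points determine the degree-2 polynomial uniquely.
Write f(x) = ax^2 + bx + c. Substituting each data point gives a linear system:
  16a + 4b + c = 50
  25a + 5b + c = 77
  49a + 7b + c = 149
Solving the system yields a = 3, b = 0, c = 2.
So f(x) = 3x^2 + 2.
Then f(6) = 110.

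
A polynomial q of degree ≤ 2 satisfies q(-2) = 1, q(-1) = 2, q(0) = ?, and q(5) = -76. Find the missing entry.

The 3 known points determine the degree-2 polynomial uniquely.
Write q(u) = au^2 + bu + c. Substituting each data point gives a linear system:
  4a - 2b + c = 1
  a - b + c = 2
  25a + 5b + c = -76
Solving the system yields a = -2, b = -5, c = -1.
So q(u) = -2u^2 - 5u - 1.
Then q(0) = -1.

-1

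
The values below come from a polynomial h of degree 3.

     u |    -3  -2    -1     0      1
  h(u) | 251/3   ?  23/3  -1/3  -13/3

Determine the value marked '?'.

The 4 known points determine the degree-3 polynomial uniquely.
Write h(u) = au^3 + bu^2 + cu + d. Substituting each data point gives a linear system:
  -27a + 9b - 3c + d = 251/3
  -a + b - c + d = 23/3
  d = -1/3
  a + b + c + d = -13/3
Solving the system yields a = -2, b = 2, c = -4, d = -1/3.
So h(u) = -2u^3 + 2u^2 - 4u - 1/3.
Then h(-2) = 95/3.

95/3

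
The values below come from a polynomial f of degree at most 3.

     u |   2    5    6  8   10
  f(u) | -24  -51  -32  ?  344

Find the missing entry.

The 4 known points determine the degree-3 polynomial uniquely.
Write f(u) = au^3 + bu^2 + cu + d. Substituting each data point gives a linear system:
  8a + 4b + 2c + d = -24
  125a + 25b + 5c + d = -51
  216a + 36b + 6c + d = -32
  1000a + 100b + 10c + d = 344
Solving the system yields a = 1, b = -6, c = -6, d = 4.
So f(u) = u^3 - 6u^2 - 6u + 4.
Then f(8) = 84.

84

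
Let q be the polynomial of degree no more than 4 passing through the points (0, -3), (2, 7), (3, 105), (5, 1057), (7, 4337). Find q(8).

Write q(u) = au^4 + bu^3 + cu^2 + du + e. Substituting each data point gives a linear system:
  e = -3
  16a + 8b + 4c + 2d + e = 7
  81a + 27b + 9c + 3d + e = 105
  625a + 125b + 25c + 5d + e = 1057
  2401a + 343b + 49c + 7d + e = 4337
Solving the system yields a = 2, b = -1, c = -2, d = -3, e = -3.
So q(u) = 2u^4 - u^3 - 2u^2 - 3u - 3.
Then q(8) = 7525.

7525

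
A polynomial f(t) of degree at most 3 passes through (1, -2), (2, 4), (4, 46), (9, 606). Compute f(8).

418

Using the Lagrange interpolation formula with nodes 1, 2, 4, 9:
  L_0(t) = (t - 2)(t - 4)(t - 9) / -24
  L_1(t) = (t - 1)(t - 4)(t - 9) / 14
  L_2(t) = (t - 1)(t - 2)(t - 9) / -30
  L_3(t) = (t - 1)(t - 2)(t - 4) / 280
Then f(t) = -2·L_0(t) + 4·L_1(t) + 46·L_2(t) + 606·L_3(t).
Expanding and collecting terms gives f(t) = t³ - 2t² + 5t - 6.
Evaluating at t = 8: f(8) = 418.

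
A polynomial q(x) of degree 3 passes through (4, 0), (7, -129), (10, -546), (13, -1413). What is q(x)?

Using the Lagrange interpolation formula with nodes 4, 7, 10, 13:
  L_0(x) = (x - 7)(x - 10)(x - 13) / -162
  L_1(x) = (x - 4)(x - 10)(x - 13) / 54
  L_2(x) = (x - 4)(x - 7)(x - 13) / -54
  L_3(x) = (x - 4)(x - 7)(x - 10) / 162
Then q(x) = 0·L_0(x) - 129·L_1(x) - 546·L_2(x) - 1413·L_3(x).
Expanding and collecting terms gives q(x) = -x³ + 5x² - 5x + 4.
Check: q(13) = -1413. ✓

q(x) = -x^3 + 5x^2 - 5x + 4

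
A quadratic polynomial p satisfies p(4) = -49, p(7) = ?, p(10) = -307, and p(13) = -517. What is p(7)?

-151

The 3 known points determine the degree-2 polynomial uniquely.
Write p(t) = at^2 + bt + c. Substituting each data point gives a linear system:
  16a + 4b + c = -49
  100a + 10b + c = -307
  169a + 13b + c = -517
Solving the system yields a = -3, b = -1, c = 3.
So p(t) = -3t² - t + 3.
Then p(7) = -151.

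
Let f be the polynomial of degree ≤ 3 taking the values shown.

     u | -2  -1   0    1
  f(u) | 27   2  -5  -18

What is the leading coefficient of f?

Write f(u) = au^3 + bu^2 + cu + d. Substituting each data point gives a linear system:
  -8a + 4b - 2c + d = 27
  -a + b - c + d = 2
  d = -5
  a + b + c + d = -18
Solving the system yields a = -4, b = -3, c = -6, d = -5.
So f(u) = -4u^3 - 3u^2 - 6u - 5.
The leading coefficient is -4.

-4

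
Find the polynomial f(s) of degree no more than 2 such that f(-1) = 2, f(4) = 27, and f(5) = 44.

Using the Lagrange interpolation formula with nodes -1, 4, 5:
  L_0(s) = (s - 4)(s - 5) / 30
  L_1(s) = (s + 1)(s - 5) / -5
  L_2(s) = (s + 1)(s - 4) / 6
Then f(s) = 2·L_0(s) + 27·L_1(s) + 44·L_2(s).
Expanding and collecting terms gives f(s) = 2s² - s - 1.
Check: f(5) = 44. ✓

f(s) = 2s^2 - s - 1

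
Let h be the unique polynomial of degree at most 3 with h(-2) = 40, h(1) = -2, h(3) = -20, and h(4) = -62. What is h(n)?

h(n) = -2n^3 + 5n^2 - 3n - 2

Using the Lagrange interpolation formula with nodes -2, 1, 3, 4:
  L_0(n) = (n - 1)(n - 3)(n - 4) / -90
  L_1(n) = (n + 2)(n - 3)(n - 4) / 18
  L_2(n) = (n + 2)(n - 1)(n - 4) / -10
  L_3(n) = (n + 2)(n - 1)(n - 3) / 18
Then h(n) = 40·L_0(n) - 2·L_1(n) - 20·L_2(n) - 62·L_3(n).
Expanding and collecting terms gives h(n) = -2n^3 + 5n^2 - 3n - 2.
Check: h(1) = -2. ✓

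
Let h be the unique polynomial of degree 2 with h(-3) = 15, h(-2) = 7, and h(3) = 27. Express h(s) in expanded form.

Using the Lagrange interpolation formula with nodes -3, -2, 3:
  L_0(s) = (s + 2)(s - 3) / 6
  L_1(s) = (s + 3)(s - 3) / -5
  L_2(s) = (s + 3)(s + 2) / 30
Then h(s) = 15·L_0(s) + 7·L_1(s) + 27·L_2(s).
Expanding and collecting terms gives h(s) = 2s^2 + 2s + 3.
Check: h(-2) = 7. ✓

h(s) = 2s^2 + 2s + 3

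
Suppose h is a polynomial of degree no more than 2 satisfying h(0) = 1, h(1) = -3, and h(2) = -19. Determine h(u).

h(u) = -6u^2 + 2u + 1

Using the Lagrange interpolation formula with nodes 0, 1, 2:
  L_0(u) = (u - 1)(u - 2) / 2
  L_1(u) = u(u - 2) / -1
  L_2(u) = u(u - 1) / 2
Then h(u) = 1·L_0(u) - 3·L_1(u) - 19·L_2(u).
Expanding and collecting terms gives h(u) = -6u^2 + 2u + 1.
Check: h(0) = 1. ✓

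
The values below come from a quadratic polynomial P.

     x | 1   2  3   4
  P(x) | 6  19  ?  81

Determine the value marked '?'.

44

On equispaced nodes a degree-2 polynomial has vanishing third forward difference, so
  - P(1) + 3·P(2) - 3·P(3) + P(4) = 0.
Substituting the known values and solving for P(3):
  -3·P(3) = -132
  P(3) = 44.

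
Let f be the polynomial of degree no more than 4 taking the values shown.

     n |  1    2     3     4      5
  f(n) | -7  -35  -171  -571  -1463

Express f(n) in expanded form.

Write f(n) = an^4 + bn^3 + cn^2 + dn + e. Substituting each data point gives a linear system:
  a + b + c + d + e = -7
  16a + 8b + 4c + 2d + e = -35
  81a + 27b + 9c + 3d + e = -171
  256a + 64b + 16c + 4d + e = -571
  625a + 125b + 25c + 5d + e = -1463
Solving the system yields a = -3, b = 4, c = -3, d = -2, e = -3.
So f(n) = -3n^4 + 4n^3 - 3n^2 - 2n - 3.
Check: f(2) = -35. ✓

f(n) = -3n^4 + 4n^3 - 3n^2 - 2n - 3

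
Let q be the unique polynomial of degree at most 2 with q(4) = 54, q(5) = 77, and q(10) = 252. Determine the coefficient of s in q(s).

Write q(s) = as^2 + bs + c. Substituting each data point gives a linear system:
  16a + 4b + c = 54
  25a + 5b + c = 77
  100a + 10b + c = 252
Solving the system yields a = 2, b = 5, c = 2.
So q(s) = 2s^2 + 5s + 2.
The coefficient of s is 5.

5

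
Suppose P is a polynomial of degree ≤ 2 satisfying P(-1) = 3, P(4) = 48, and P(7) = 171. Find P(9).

293

Write P(u) = au^2 + bu + c. Substituting each data point gives a linear system:
  a - b + c = 3
  16a + 4b + c = 48
  49a + 7b + c = 171
Solving the system yields a = 4, b = -3, c = -4.
So P(u) = 4u^2 - 3u - 4.
Then P(9) = 293.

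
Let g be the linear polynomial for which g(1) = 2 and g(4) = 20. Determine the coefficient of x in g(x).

Write g(x) = ax + b. Substituting each data point gives a linear system:
  a + b = 2
  4a + b = 20
Solving the system yields a = 6, b = -4.
So g(x) = 6x - 4.
The leading coefficient is 6.

6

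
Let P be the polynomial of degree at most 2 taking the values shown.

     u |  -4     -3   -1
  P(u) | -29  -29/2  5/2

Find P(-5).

Using the Lagrange interpolation formula with nodes -4, -3, -1:
  L_0(u) = (u + 3)(u + 1) / 3
  L_1(u) = (u + 4)(u + 1) / -2
  L_2(u) = (u + 4)(u + 3) / 6
Then P(u) = -29·L_0(u) - 29/2·L_1(u) + 5/2·L_2(u).
Expanding and collecting terms gives P(u) = -2u^2 + (1/2)u + 5.
Evaluating at u = -5: P(-5) = -95/2.

-95/2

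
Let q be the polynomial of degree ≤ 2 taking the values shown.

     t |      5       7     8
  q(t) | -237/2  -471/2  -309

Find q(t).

q(t) = -5t^2 + (3/2)t - 1

Write q(t) = at^2 + bt + c. Substituting each data point gives a linear system:
  25a + 5b + c = -237/2
  49a + 7b + c = -471/2
  64a + 8b + c = -309
Solving the system yields a = -5, b = 3/2, c = -1.
So q(t) = -5t^2 + (3/2)t - 1.
Check: q(7) = -471/2. ✓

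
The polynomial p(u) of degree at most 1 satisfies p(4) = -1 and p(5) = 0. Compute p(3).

-2

Write p(u) = au + b. Substituting each data point gives a linear system:
  4a + b = -1
  5a + b = 0
Solving the system yields a = 1, b = -5.
So p(u) = u - 5.
Then p(3) = -2.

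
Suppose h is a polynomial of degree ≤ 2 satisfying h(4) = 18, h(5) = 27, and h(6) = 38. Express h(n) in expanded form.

Write h(n) = an^2 + bn + c. Substituting each data point gives a linear system:
  16a + 4b + c = 18
  25a + 5b + c = 27
  36a + 6b + c = 38
Solving the system yields a = 1, b = 0, c = 2.
So h(n) = n^2 + 2.
Check: h(5) = 27. ✓

h(n) = n^2 + 2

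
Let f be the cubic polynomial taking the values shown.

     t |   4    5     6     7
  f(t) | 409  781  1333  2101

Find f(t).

Write f(t) = at^3 + bt^2 + ct + d. Substituting each data point gives a linear system:
  64a + 16b + 4c + d = 409
  125a + 25b + 5c + d = 781
  216a + 36b + 6c + d = 1333
  343a + 49b + 7c + d = 2101
Solving the system yields a = 6, b = 0, c = 6, d = 1.
So f(t) = 6t³ + 6t + 1.
Check: f(5) = 781. ✓

f(t) = 6t^3 + 6t + 1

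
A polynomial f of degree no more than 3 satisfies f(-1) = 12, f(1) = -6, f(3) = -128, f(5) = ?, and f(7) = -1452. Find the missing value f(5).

-546

On equispaced nodes a degree-3 polynomial has vanishing fourth forward difference, so
  f(-1) - 4·f(1) + 6·f(3) - 4·f(5) + f(7) = 0.
Substituting the known values and solving for f(5):
  -4·f(5) = 2184
  f(5) = -546.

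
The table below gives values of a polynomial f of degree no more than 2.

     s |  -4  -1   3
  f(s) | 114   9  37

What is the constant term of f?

Write f(s) = as^2 + bs + c. Substituting each data point gives a linear system:
  16a - 4b + c = 114
  a - b + c = 9
  9a + 3b + c = 37
Solving the system yields a = 6, b = -5, c = -2.
So f(s) = 6s² - 5s - 2.
The constant term is -2.

-2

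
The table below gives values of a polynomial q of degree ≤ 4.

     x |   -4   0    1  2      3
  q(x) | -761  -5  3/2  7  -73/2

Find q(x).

q(x) = -2x^4 + 4x^3 + (3/2)x^2 + 3x - 5

Using the Lagrange interpolation formula with nodes -4, 0, 1, 2, 3:
  L_0(x) = x(x - 1)(x - 2)(x - 3) / 840
  L_1(x) = (x + 4)(x - 1)(x - 2)(x - 3) / -24
  L_2(x) = (x + 4)x(x - 2)(x - 3) / 10
  L_3(x) = (x + 4)x(x - 1)(x - 3) / -12
  L_4(x) = (x + 4)x(x - 1)(x - 2) / 42
Then q(x) = -761·L_0(x) - 5·L_1(x) + 3/2·L_2(x) + 7·L_3(x) - 73/2·L_4(x).
Expanding and collecting terms gives q(x) = -2x^4 + 4x^3 + (3/2)x^2 + 3x - 5.
Check: q(-4) = -761. ✓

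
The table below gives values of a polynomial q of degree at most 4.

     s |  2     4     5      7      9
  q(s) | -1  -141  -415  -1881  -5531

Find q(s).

q(s) = -s^4 + s^3 + 4s^2 - 2s - 5

Using the Lagrange interpolation formula with nodes 2, 4, 5, 7, 9:
  L_0(s) = (s - 4)(s - 5)(s - 7)(s - 9) / 210
  L_1(s) = (s - 2)(s - 5)(s - 7)(s - 9) / -30
  L_2(s) = (s - 2)(s - 4)(s - 7)(s - 9) / 24
  L_3(s) = (s - 2)(s - 4)(s - 5)(s - 9) / -60
  L_4(s) = (s - 2)(s - 4)(s - 5)(s - 7) / 280
Then q(s) = -1·L_0(s) - 141·L_1(s) - 415·L_2(s) - 1881·L_3(s) - 5531·L_4(s).
Expanding and collecting terms gives q(s) = -s⁴ + s³ + 4s² - 2s - 5.
Check: q(5) = -415. ✓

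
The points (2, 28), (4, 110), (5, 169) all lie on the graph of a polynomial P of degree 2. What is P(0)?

-6

Write P(s) = as^2 + bs + c. Substituting each data point gives a linear system:
  4a + 2b + c = 28
  16a + 4b + c = 110
  25a + 5b + c = 169
Solving the system yields a = 6, b = 5, c = -6.
So P(s) = 6s² + 5s - 6.
Then P(0) = -6.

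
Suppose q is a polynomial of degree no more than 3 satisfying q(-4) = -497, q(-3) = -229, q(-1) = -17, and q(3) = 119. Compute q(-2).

-81

Write q(x) = ax^3 + bx^2 + cx + d. Substituting each data point gives a linear system:
  -64a + 16b - 4c + d = -497
  -27a + 9b - 3c + d = -229
  -a + b - c + d = -17
  27a + 9b + 3c + d = 119
Solving the system yields a = 6, b = -6, c = 4, d = -1.
So q(x) = 6x^3 - 6x^2 + 4x - 1.
Then q(-2) = -81.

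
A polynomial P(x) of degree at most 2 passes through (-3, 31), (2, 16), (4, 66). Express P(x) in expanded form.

P(x) = 4x^2 + x - 2

Write P(x) = ax^2 + bx + c. Substituting each data point gives a linear system:
  9a - 3b + c = 31
  4a + 2b + c = 16
  16a + 4b + c = 66
Solving the system yields a = 4, b = 1, c = -2.
So P(x) = 4x^2 + x - 2.
Check: P(4) = 66. ✓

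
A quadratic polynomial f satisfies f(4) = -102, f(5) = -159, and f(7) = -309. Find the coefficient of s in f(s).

Write f(s) = as^2 + bs + c. Substituting each data point gives a linear system:
  16a + 4b + c = -102
  25a + 5b + c = -159
  49a + 7b + c = -309
Solving the system yields a = -6, b = -3, c = 6.
So f(s) = -6s^2 - 3s + 6.
The coefficient of s is -3.

-3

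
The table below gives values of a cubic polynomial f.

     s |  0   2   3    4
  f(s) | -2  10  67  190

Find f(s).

f(s) = 4s^3 - 3s^2 - 4s - 2

Write f(s) = as^3 + bs^2 + cs + d. Substituting each data point gives a linear system:
  d = -2
  8a + 4b + 2c + d = 10
  27a + 9b + 3c + d = 67
  64a + 16b + 4c + d = 190
Solving the system yields a = 4, b = -3, c = -4, d = -2.
So f(s) = 4s^3 - 3s^2 - 4s - 2.
Check: f(3) = 67. ✓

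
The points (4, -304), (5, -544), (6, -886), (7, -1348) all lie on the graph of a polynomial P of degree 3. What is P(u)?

Write P(u) = au^3 + bu^2 + cu + d. Substituting each data point gives a linear system:
  64a + 16b + 4c + d = -304
  125a + 25b + 5c + d = -544
  216a + 36b + 6c + d = -886
  343a + 49b + 7c + d = -1348
Solving the system yields a = -3, b = -6, c = -3, d = -4.
So P(u) = -3u^3 - 6u^2 - 3u - 4.
Check: P(5) = -544. ✓

P(u) = -3u^3 - 6u^2 - 3u - 4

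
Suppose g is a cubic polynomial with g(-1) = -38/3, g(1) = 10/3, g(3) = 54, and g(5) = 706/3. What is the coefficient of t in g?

Write g(t) = at^3 + bt^2 + ct + d. Substituting each data point gives a linear system:
  -a + b - c + d = -38/3
  a + b + c + d = 10/3
  27a + 9b + 3c + d = 54
  125a + 25b + 5c + d = 706/3
Solving the system yields a = 2, b = -5/3, c = 6, d = -3.
So g(t) = 2t^3 - (5/3)t^2 + 6t - 3.
The coefficient of t is 6.

6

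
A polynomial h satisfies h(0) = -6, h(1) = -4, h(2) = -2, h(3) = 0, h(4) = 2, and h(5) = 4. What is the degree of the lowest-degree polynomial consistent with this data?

1

Forward differences of the values at u = 0, 1, 2, 3, 4, 5:
  h  : -6  -4  -2  0  2  4
  Δ  : 2  2  2  2  2
  Δ^2: 0  0  0  0
  Δ^3: 0  0  0
  Δ^4: 0  0
  Δ^5: 0
The first differences are constant (2) and nonzero, while all higher differences vanish, so the minimal degree is 1.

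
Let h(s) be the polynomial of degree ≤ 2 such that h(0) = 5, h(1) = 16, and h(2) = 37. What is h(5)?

Write h(s) = as^2 + bs + c. Substituting each data point gives a linear system:
  c = 5
  a + b + c = 16
  4a + 2b + c = 37
Solving the system yields a = 5, b = 6, c = 5.
So h(s) = 5s^2 + 6s + 5.
Then h(5) = 160.

160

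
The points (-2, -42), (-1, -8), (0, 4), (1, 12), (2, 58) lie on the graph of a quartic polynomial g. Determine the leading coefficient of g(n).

1

Write g(n) = an^4 + bn^3 + cn^2 + dn + e. Substituting each data point gives a linear system:
  16a - 8b + 4c - 2d + e = -42
  a - b + c - d + e = -8
  e = 4
  a + b + c + d + e = 12
  16a + 8b + 4c + 2d + e = 58
Solving the system yields a = 1, b = 5, c = -3, d = 5, e = 4.
So g(n) = n^4 + 5n^3 - 3n^2 + 5n + 4.
The leading coefficient is 1.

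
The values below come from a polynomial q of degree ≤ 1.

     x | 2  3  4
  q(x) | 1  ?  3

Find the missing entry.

2

On equispaced nodes a degree-1 polynomial has vanishing second forward difference, so
  q(2) - 2·q(3) + q(4) = 0.
Substituting the known values and solving for q(3):
  -2·q(3) = -4
  q(3) = 2.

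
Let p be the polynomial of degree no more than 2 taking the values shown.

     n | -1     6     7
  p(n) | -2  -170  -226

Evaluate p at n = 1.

Write p(n) = an^2 + bn + c. Substituting each data point gives a linear system:
  a - b + c = -2
  36a + 6b + c = -170
  49a + 7b + c = -226
Solving the system yields a = -4, b = -4, c = -2.
So p(n) = -4n² - 4n - 2.
Then p(1) = -10.

-10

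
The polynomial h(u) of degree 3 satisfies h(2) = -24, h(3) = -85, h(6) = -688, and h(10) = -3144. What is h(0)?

Write h(u) = au^3 + bu^2 + cu + d. Substituting each data point gives a linear system:
  8a + 4b + 2c + d = -24
  27a + 9b + 3c + d = -85
  216a + 36b + 6c + d = -688
  1000a + 100b + 10c + d = -3144
Solving the system yields a = -3, b = -2, c = 6, d = -4.
So h(u) = -3u^3 - 2u^2 + 6u - 4.
Then h(0) = -4.

-4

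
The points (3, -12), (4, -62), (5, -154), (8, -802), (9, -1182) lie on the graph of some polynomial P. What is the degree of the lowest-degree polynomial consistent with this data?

3

Divided differences on the nodes 3, 4, 5, 8, 9:
  order 0: -12  -62  -154  -802  -1182
  order 1: -50  -92  -216  -380
  order 2: -21  -31  -41
  order 3: -2  -2
  order 4: 0
The order-3 divided differences are all -2 (nonzero) and every higher order vanishes, so the data lies on a polynomial of degree exactly 3.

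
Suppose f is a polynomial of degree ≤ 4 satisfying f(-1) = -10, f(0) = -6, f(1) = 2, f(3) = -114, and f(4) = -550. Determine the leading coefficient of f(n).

-4

Write f(n) = an^4 + bn^3 + cn^2 + dn + e. Substituting each data point gives a linear system:
  a - b + c - d + e = -10
  e = -6
  a + b + c + d + e = 2
  81a + 27b + 9c + 3d + e = -114
  256a + 64b + 16c + 4d + e = -550
Solving the system yields a = -4, b = 6, c = 6, d = 0, e = -6.
So f(n) = -4n^4 + 6n^3 + 6n^2 - 6.
The leading coefficient is -4.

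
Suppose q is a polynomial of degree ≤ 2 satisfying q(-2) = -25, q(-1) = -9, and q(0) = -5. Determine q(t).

q(t) = -6t^2 - 2t - 5

Using the Lagrange interpolation formula with nodes -2, -1, 0:
  L_0(t) = (t + 1)t / 2
  L_1(t) = (t + 2)t / -1
  L_2(t) = (t + 2)(t + 1) / 2
Then q(t) = -25·L_0(t) - 9·L_1(t) - 5·L_2(t).
Expanding and collecting terms gives q(t) = -6t² - 2t - 5.
Check: q(-1) = -9. ✓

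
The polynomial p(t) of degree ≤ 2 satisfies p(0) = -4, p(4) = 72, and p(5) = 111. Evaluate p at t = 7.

Write p(t) = at^2 + bt + c. Substituting each data point gives a linear system:
  c = -4
  16a + 4b + c = 72
  25a + 5b + c = 111
Solving the system yields a = 4, b = 3, c = -4.
So p(t) = 4t^2 + 3t - 4.
Then p(7) = 213.

213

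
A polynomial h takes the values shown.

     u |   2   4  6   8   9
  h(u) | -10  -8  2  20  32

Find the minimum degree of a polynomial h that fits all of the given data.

Divided differences on the nodes 2, 4, 6, 8, 9:
  order 0: -10  -8  2  20  32
  order 1: 1  5  9  12
  order 2: 1  1  1
  order 3: 0  0
  order 4: 0
The order-2 divided differences are all 1 (nonzero) and every higher order vanishes, so the data lies on a polynomial of degree exactly 2.

2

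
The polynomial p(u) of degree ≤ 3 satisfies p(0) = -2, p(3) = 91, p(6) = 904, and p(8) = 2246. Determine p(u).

Using the Lagrange interpolation formula with nodes 0, 3, 6, 8:
  L_0(u) = (u - 3)(u - 6)(u - 8) / -144
  L_1(u) = u(u - 6)(u - 8) / 45
  L_2(u) = u(u - 3)(u - 8) / -36
  L_3(u) = u(u - 3)(u - 6) / 80
Then p(u) = -2·L_0(u) + 91·L_1(u) + 904·L_2(u) + 2246·L_3(u).
Expanding and collecting terms gives p(u) = 5u^3 - 5u^2 + u - 2.
Check: p(3) = 91. ✓

p(u) = 5u^3 - 5u^2 + u - 2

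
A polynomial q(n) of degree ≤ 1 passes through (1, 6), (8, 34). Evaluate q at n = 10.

Write q(n) = an + b. Substituting each data point gives a linear system:
  a + b = 6
  8a + b = 34
Solving the system yields a = 4, b = 2.
So q(n) = 4n + 2.
Then q(10) = 42.

42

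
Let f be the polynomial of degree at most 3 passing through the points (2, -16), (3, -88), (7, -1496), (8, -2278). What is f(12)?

-8026

Using the Lagrange interpolation formula with nodes 2, 3, 7, 8:
  L_0(x) = (x - 3)(x - 7)(x - 8) / -30
  L_1(x) = (x - 2)(x - 7)(x - 8) / 20
  L_2(x) = (x - 2)(x - 3)(x - 8) / -20
  L_3(x) = (x - 2)(x - 3)(x - 7) / 30
Then f(x) = -16·L_0(x) - 88·L_1(x) - 1496·L_2(x) - 2278·L_3(x).
Expanding and collecting terms gives f(x) = -5x^3 + 4x^2 + 3x + 2.
Evaluating at x = 12: f(12) = -8026.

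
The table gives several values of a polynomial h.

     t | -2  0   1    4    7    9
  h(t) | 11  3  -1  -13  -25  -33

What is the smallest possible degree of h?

1

Divided differences on the nodes -2, 0, 1, 4, 7, 9:
  order 0: 11  3  -1  -13  -25  -33
  order 1: -4  -4  -4  -4  -4
  order 2: 0  0  0  0
  order 3: 0  0  0
  order 4: 0  0
  order 5: 0
The order-1 divided differences are all -4 (nonzero) and every higher order vanishes, so the data lies on a polynomial of degree exactly 1.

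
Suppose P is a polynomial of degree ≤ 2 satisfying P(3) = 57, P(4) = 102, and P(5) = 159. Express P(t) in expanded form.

P(t) = 6t^2 + 3t - 6

Write P(t) = at^2 + bt + c. Substituting each data point gives a linear system:
  9a + 3b + c = 57
  16a + 4b + c = 102
  25a + 5b + c = 159
Solving the system yields a = 6, b = 3, c = -6.
So P(t) = 6t^2 + 3t - 6.
Check: P(4) = 102. ✓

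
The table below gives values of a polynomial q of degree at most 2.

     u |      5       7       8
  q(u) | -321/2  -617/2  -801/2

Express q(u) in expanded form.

q(u) = -6u^2 - 2u - 1/2

Write q(u) = au^2 + bu + c. Substituting each data point gives a linear system:
  25a + 5b + c = -321/2
  49a + 7b + c = -617/2
  64a + 8b + c = -801/2
Solving the system yields a = -6, b = -2, c = -1/2.
So q(u) = -6u^2 - 2u - 1/2.
Check: q(5) = -321/2. ✓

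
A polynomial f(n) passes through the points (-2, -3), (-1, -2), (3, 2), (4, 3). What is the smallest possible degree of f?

Divided differences on the nodes -2, -1, 3, 4:
  order 0: -3  -2  2  3
  order 1: 1  1  1
  order 2: 0  0
  order 3: 0
The order-1 divided differences are all 1 (nonzero) and every higher order vanishes, so the data lies on a polynomial of degree exactly 1.

1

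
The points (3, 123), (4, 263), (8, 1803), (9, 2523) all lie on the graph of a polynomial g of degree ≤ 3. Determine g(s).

Write g(s) = as^3 + bs^2 + cs + d. Substituting each data point gives a linear system:
  27a + 9b + 3c + d = 123
  64a + 16b + 4c + d = 263
  512a + 64b + 8c + d = 1803
  729a + 81b + 9c + d = 2523
Solving the system yields a = 3, b = 4, c = 1, d = 3.
So g(s) = 3s^3 + 4s^2 + s + 3.
Check: g(8) = 1803. ✓

g(s) = 3s^3 + 4s^2 + s + 3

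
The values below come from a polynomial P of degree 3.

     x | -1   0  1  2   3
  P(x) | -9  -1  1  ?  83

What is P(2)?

21

On equispaced nodes a degree-3 polynomial has vanishing fourth forward difference, so
  P(-1) - 4·P(0) + 6·P(1) - 4·P(2) + P(3) = 0.
Substituting the known values and solving for P(2):
  -4·P(2) = -84
  P(2) = 21.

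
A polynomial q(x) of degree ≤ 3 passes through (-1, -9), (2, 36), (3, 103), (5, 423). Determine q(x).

Write q(x) = ax^3 + bx^2 + cx + d. Substituting each data point gives a linear system:
  -a + b - c + d = -9
  8a + 4b + 2c + d = 36
  27a + 9b + 3c + d = 103
  125a + 25b + 5c + d = 423
Solving the system yields a = 3, b = 1, c = 5, d = -2.
So q(x) = 3x³ + x² + 5x - 2.
Check: q(5) = 423. ✓

q(x) = 3x^3 + x^2 + 5x - 2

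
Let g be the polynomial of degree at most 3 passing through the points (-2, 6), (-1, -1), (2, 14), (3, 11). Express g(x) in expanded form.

g(x) = -x^3 + 2x^2 + 6x + 2

Write g(x) = ax^3 + bx^2 + cx + d. Substituting each data point gives a linear system:
  -8a + 4b - 2c + d = 6
  -a + b - c + d = -1
  8a + 4b + 2c + d = 14
  27a + 9b + 3c + d = 11
Solving the system yields a = -1, b = 2, c = 6, d = 2.
So g(x) = -x^3 + 2x^2 + 6x + 2.
Check: g(2) = 14. ✓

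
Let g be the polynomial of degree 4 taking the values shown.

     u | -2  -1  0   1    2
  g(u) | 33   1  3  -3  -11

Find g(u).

g(u) = 2u^4 - 3u^3 - 6u^2 + u + 3

Write g(u) = au^4 + bu^3 + cu^2 + du + e. Substituting each data point gives a linear system:
  16a - 8b + 4c - 2d + e = 33
  a - b + c - d + e = 1
  e = 3
  a + b + c + d + e = -3
  16a + 8b + 4c + 2d + e = -11
Solving the system yields a = 2, b = -3, c = -6, d = 1, e = 3.
So g(u) = 2u^4 - 3u^3 - 6u^2 + u + 3.
Check: g(-2) = 33. ✓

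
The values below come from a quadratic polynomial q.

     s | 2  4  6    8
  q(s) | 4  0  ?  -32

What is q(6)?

On equispaced nodes a degree-2 polynomial has vanishing third forward difference, so
  - q(2) + 3·q(4) - 3·q(6) + q(8) = 0.
Substituting the known values and solving for q(6):
  -3·q(6) = 36
  q(6) = -12.

-12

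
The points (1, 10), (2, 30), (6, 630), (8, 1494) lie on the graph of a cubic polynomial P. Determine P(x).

P(x) = 3x^3 - x^2 + 2x + 6

Write P(x) = ax^3 + bx^2 + cx + d. Substituting each data point gives a linear system:
  a + b + c + d = 10
  8a + 4b + 2c + d = 30
  216a + 36b + 6c + d = 630
  512a + 64b + 8c + d = 1494
Solving the system yields a = 3, b = -1, c = 2, d = 6.
So P(x) = 3x^3 - x^2 + 2x + 6.
Check: P(8) = 1494. ✓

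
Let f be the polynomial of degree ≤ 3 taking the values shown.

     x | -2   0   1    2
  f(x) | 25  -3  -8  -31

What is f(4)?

-203

Write f(x) = ax^3 + bx^2 + cx + d. Substituting each data point gives a linear system:
  -8a + 4b - 2c + d = 25
  d = -3
  a + b + c + d = -8
  8a + 4b + 2c + d = -31
Solving the system yields a = -3, b = 0, c = -2, d = -3.
So f(x) = -3x^3 - 2x - 3.
Then f(4) = -203.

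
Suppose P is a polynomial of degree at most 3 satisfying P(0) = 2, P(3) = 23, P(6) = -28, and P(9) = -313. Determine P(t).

P(t) = -t^3 + 5t^2 + t + 2

Using the Lagrange interpolation formula with nodes 0, 3, 6, 9:
  L_0(t) = (t - 3)(t - 6)(t - 9) / -162
  L_1(t) = t(t - 6)(t - 9) / 54
  L_2(t) = t(t - 3)(t - 9) / -54
  L_3(t) = t(t - 3)(t - 6) / 162
Then P(t) = 2·L_0(t) + 23·L_1(t) - 28·L_2(t) - 313·L_3(t).
Expanding and collecting terms gives P(t) = -t³ + 5t² + t + 2.
Check: P(3) = 23. ✓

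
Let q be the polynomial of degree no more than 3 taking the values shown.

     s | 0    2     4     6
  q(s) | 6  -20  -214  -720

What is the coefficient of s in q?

5

Write q(s) = as^3 + bs^2 + cs + d. Substituting each data point gives a linear system:
  d = 6
  8a + 4b + 2c + d = -20
  64a + 16b + 4c + d = -214
  216a + 36b + 6c + d = -720
Solving the system yields a = -3, b = -3, c = 5, d = 6.
So q(s) = -3s^3 - 3s^2 + 5s + 6.
The coefficient of s is 5.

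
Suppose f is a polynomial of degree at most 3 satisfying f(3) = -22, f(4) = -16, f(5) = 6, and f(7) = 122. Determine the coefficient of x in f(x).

Write f(x) = ax^3 + bx^2 + cx + d. Substituting each data point gives a linear system:
  27a + 9b + 3c + d = -22
  64a + 16b + 4c + d = -16
  125a + 25b + 5c + d = 6
  343a + 49b + 7c + d = 122
Solving the system yields a = 1, b = -4, c = -3, d = -4.
So f(x) = x^3 - 4x^2 - 3x - 4.
The coefficient of x is -3.

-3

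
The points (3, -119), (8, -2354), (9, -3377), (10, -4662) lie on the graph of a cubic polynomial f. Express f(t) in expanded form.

f(t) = -5t^3 + 4t^2 - 6t - 2

Write f(t) = at^3 + bt^2 + ct + d. Substituting each data point gives a linear system:
  27a + 9b + 3c + d = -119
  512a + 64b + 8c + d = -2354
  729a + 81b + 9c + d = -3377
  1000a + 100b + 10c + d = -4662
Solving the system yields a = -5, b = 4, c = -6, d = -2.
So f(t) = -5t³ + 4t² - 6t - 2.
Check: f(9) = -3377. ✓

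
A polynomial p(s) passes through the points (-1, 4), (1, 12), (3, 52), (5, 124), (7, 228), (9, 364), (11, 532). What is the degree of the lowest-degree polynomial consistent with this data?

2

Forward differences of the values at s = -1, 1, 3, 5, 7, 9, 11:
  p  : 4  12  52  124  228  364  532
  Δ  : 8  40  72  104  136  168
  Δ^2: 32  32  32  32  32
  Δ^3: 0  0  0  0
  Δ^4: 0  0  0
  Δ^5: 0  0
  Δ^6: 0
The second differences are constant (32) and nonzero, while all higher differences vanish, so the minimal degree is 2.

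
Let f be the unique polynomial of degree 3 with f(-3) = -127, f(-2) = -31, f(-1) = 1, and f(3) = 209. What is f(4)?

461

Using the Lagrange interpolation formula with nodes -3, -2, -1, 3:
  L_0(t) = (t + 2)(t + 1)(t - 3) / -12
  L_1(t) = (t + 3)(t + 1)(t - 3) / 5
  L_2(t) = (t + 3)(t + 2)(t - 3) / -8
  L_3(t) = (t + 3)(t + 2)(t + 1) / 120
Then f(t) = -127·L_0(t) - 31·L_1(t) + 1·L_2(t) + 209·L_3(t).
Expanding and collecting terms gives f(t) = 6t^3 + 4t^2 + 2t + 5.
Evaluating at t = 4: f(4) = 461.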